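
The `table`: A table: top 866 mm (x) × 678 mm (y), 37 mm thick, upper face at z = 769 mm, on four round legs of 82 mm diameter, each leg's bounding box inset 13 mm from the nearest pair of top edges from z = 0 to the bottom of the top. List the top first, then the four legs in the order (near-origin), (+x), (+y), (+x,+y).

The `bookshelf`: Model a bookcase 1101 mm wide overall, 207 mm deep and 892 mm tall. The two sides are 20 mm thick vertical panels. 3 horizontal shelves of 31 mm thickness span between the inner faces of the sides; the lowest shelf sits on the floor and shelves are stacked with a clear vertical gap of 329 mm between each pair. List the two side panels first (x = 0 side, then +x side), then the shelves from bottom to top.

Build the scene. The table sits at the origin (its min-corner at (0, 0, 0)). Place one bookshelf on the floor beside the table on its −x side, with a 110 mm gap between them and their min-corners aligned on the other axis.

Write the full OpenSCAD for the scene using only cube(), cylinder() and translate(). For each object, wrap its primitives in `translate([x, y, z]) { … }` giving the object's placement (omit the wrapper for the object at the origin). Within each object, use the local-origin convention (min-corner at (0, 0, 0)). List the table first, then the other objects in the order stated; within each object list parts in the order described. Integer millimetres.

translate([0, 0, 732]) cube([866, 678, 37]);
translate([54, 54, 0]) cylinder(h = 732, r = 41);
translate([812, 54, 0]) cylinder(h = 732, r = 41);
translate([54, 624, 0]) cylinder(h = 732, r = 41);
translate([812, 624, 0]) cylinder(h = 732, r = 41);
translate([-1211, 0, 0]) {
  cube([20, 207, 892]);
  translate([1081, 0, 0]) cube([20, 207, 892]);
  translate([20, 0, 0]) cube([1061, 207, 31]);
  translate([20, 0, 360]) cube([1061, 207, 31]);
  translate([20, 0, 720]) cube([1061, 207, 31]);
}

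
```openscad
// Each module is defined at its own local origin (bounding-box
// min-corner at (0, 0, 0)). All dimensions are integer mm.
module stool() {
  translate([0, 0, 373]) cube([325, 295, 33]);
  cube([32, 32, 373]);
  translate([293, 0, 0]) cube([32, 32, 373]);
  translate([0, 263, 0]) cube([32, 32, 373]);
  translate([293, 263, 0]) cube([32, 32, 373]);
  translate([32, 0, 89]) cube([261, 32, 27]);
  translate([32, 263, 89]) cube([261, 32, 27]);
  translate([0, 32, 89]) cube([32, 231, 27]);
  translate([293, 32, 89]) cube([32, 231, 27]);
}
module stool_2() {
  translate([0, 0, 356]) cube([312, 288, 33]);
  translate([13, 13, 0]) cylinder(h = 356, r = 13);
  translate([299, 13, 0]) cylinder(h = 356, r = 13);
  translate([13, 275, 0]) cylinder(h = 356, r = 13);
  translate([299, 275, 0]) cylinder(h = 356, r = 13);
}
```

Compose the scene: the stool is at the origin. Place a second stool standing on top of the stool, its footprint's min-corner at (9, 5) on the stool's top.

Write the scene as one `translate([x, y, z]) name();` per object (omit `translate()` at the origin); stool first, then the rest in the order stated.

stool();
translate([9, 5, 406]) stool_2();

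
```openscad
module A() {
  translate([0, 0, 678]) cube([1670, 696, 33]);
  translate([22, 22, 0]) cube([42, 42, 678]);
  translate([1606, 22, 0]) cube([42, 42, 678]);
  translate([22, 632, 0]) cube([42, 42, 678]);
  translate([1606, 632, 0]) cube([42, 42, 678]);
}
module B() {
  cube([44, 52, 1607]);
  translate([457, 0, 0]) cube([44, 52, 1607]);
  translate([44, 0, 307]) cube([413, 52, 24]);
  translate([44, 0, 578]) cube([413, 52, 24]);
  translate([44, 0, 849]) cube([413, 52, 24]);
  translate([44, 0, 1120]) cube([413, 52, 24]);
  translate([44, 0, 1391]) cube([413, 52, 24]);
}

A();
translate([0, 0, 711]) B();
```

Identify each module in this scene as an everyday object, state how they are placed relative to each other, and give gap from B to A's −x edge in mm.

The ladder's min-x is at 0; the table's min-x is 0; gap = 0 mm.

A is a table. B is a ladder. The ladder is on top of the table. The gap from the ladder to the table's −x edge is 0 mm.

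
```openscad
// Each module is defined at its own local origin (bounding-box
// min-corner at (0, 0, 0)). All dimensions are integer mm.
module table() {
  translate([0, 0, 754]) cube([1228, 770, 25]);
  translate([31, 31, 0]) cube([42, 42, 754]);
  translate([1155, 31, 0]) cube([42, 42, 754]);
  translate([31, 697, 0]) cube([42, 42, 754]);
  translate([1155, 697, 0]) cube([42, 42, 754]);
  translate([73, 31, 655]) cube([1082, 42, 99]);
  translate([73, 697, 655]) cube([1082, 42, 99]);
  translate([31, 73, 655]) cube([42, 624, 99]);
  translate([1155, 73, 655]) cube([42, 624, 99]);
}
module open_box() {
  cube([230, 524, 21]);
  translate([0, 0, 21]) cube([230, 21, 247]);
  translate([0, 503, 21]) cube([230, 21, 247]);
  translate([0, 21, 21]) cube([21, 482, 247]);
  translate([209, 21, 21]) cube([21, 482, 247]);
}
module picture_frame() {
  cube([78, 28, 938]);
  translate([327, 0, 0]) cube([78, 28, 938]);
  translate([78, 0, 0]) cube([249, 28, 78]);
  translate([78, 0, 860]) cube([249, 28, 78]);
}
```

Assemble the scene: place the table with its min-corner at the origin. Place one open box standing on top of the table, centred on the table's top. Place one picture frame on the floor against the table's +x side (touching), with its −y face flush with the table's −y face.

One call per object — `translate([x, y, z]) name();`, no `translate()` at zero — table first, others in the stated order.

table();
translate([499, 123, 779]) open_box();
translate([1228, 0, 0]) picture_frame();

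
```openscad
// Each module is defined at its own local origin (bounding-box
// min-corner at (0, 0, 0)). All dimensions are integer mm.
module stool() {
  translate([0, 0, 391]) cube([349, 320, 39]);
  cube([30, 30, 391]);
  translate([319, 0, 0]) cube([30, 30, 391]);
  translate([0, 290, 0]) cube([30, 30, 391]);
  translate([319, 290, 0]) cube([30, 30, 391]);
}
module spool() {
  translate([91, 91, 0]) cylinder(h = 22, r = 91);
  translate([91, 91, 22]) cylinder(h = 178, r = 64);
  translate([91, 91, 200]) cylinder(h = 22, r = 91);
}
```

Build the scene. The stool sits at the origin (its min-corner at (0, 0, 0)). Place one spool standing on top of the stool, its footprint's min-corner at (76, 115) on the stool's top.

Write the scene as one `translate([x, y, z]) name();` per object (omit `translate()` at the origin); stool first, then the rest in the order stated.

stool();
translate([76, 115, 430]) spool();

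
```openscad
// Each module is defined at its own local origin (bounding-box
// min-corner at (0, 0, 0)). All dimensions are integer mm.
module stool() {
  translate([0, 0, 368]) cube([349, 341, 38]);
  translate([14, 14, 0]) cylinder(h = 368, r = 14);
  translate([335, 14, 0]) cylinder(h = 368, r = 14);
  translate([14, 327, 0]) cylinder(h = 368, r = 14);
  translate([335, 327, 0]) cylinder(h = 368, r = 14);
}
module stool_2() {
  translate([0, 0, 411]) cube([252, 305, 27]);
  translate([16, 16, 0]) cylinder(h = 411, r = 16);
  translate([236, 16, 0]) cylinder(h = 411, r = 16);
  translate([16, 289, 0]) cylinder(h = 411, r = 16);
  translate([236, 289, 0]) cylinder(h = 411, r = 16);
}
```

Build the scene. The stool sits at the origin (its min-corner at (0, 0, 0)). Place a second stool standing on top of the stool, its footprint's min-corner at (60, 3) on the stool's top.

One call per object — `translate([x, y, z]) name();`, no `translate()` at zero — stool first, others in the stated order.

stool();
translate([60, 3, 406]) stool_2();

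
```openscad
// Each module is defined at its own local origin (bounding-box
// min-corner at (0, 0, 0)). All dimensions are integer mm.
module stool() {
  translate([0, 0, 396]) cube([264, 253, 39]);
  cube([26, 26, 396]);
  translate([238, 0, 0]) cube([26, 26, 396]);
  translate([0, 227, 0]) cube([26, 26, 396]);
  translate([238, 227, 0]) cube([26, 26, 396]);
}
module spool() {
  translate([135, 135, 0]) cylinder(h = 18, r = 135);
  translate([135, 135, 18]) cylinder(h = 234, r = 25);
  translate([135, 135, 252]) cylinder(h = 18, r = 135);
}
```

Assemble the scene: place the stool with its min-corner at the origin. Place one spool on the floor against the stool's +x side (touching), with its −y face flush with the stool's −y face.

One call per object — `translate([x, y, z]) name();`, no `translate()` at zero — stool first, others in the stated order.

stool();
translate([264, 0, 0]) spool();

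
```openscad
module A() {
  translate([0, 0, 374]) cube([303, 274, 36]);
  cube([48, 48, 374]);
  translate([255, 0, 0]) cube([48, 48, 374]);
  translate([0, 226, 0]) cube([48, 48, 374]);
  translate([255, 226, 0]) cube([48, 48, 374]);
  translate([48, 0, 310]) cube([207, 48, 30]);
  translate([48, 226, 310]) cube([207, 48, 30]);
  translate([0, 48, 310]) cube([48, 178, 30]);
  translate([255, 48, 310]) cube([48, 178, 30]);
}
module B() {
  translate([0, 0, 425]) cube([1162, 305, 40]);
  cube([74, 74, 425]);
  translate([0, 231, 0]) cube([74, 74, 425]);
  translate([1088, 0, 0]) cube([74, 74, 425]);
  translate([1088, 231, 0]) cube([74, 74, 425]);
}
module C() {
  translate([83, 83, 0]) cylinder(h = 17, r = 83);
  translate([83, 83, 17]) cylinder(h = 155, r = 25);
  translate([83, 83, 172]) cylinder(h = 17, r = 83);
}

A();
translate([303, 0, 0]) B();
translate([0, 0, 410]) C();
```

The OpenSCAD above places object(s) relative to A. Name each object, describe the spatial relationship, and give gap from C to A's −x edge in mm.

The spool's min-x is at 0; the stool's min-x is 0; gap = 0 mm.

A is a stool. B is a bench. C is a spool. The bench is against the stool's +x side, with their −y faces flush. The spool is on top of the stool. The gap from the spool to the stool's −x edge is 0 mm.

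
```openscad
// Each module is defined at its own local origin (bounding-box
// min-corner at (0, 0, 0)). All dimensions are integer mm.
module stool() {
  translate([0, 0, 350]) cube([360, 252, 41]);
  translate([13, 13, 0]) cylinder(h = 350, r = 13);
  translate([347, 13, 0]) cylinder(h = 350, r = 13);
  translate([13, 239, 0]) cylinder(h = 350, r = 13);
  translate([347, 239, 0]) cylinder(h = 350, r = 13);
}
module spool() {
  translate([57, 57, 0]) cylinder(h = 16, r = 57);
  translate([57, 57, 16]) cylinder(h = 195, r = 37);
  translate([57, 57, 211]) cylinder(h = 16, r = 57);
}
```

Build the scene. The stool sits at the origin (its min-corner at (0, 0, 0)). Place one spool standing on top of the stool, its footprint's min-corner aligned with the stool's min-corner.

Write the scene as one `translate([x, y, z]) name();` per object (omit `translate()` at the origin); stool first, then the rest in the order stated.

stool();
translate([0, 0, 391]) spool();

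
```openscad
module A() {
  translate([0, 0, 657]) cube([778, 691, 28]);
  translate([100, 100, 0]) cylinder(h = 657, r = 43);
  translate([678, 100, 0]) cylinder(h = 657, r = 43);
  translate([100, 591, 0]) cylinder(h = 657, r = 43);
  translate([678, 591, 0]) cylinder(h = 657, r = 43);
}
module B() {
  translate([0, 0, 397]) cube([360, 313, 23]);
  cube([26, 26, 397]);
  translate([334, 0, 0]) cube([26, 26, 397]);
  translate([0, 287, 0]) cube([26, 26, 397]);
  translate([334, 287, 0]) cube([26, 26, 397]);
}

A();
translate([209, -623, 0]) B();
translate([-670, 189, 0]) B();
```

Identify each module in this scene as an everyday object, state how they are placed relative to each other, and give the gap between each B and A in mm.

A is a table. B is a stool. Two stools sit around the table at the −y, −x sides. The gap between each stool and the table is 310 mm.

Each stool's nearest face is 310 mm from the table's bounding box.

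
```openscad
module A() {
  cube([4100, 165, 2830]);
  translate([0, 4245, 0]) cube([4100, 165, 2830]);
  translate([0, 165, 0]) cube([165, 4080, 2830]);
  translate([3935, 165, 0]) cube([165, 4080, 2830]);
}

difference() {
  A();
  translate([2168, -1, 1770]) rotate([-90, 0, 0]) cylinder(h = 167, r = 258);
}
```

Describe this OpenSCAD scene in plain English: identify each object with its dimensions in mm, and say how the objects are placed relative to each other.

A is a box-shaped house frame (walls only): outside footprint 4100×4410 mm, wall height 2830 mm, wall thickness 165 mm. The two y-facing walls run the full x-width; the two x-facing walls fit between the inner faces of the y-facing walls.

The house frame has a circular hole of radius 258 mm through its front wall, centred at (x = 2168, z = 1770).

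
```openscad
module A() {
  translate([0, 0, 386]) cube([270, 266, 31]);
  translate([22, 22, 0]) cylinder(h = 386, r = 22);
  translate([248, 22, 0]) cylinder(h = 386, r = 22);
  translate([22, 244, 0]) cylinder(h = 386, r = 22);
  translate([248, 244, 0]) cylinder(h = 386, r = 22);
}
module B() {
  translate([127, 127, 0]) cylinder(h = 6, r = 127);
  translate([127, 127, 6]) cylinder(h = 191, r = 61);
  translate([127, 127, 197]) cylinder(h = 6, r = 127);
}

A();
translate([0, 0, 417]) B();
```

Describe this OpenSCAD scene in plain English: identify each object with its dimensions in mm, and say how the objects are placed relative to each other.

A is a four-legged stool. The seat is 270×266 mm, 31 mm thick, top at z = 417 mm. It stands on four round legs, each 44 mm in diameter, from z = 0 to the seat underside, each leg's axis is inset half a diameter from the nearest pair of seat edges (so the leg's bounding box is flush with the corner).

B is a spool: two coaxial disc flanges of radius 127 mm and thickness 6 mm, joined by a core cylinder of radius 61 mm and height 191 mm. The lower flange rests on z = 0 and the three cylinders share a vertical axis.

The spool is on top of the stool.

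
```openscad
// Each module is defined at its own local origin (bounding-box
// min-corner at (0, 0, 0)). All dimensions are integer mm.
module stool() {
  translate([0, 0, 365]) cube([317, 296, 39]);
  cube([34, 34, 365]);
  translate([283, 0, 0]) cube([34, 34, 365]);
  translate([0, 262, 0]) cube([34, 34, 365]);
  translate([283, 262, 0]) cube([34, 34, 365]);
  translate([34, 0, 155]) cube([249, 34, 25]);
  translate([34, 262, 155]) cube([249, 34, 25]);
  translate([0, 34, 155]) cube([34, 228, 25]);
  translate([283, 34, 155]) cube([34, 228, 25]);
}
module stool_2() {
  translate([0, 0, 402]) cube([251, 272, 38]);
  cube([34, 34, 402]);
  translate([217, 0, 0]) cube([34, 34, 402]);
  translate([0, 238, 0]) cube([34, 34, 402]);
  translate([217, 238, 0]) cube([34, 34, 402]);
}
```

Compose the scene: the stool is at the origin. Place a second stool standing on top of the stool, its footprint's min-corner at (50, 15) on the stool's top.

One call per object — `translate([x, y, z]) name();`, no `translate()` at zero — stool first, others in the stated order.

stool();
translate([50, 15, 404]) stool_2();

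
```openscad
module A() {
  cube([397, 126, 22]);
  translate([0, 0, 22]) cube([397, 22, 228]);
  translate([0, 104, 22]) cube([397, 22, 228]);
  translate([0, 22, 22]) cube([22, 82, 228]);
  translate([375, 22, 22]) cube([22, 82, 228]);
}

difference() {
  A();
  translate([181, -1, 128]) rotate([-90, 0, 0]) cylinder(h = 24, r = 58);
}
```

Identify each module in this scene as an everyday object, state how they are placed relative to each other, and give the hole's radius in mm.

The subtracted cylinder has r = 58 mm.

A is an open box. The open box has a circular hole through its front wall. The hole's radius is 58 mm.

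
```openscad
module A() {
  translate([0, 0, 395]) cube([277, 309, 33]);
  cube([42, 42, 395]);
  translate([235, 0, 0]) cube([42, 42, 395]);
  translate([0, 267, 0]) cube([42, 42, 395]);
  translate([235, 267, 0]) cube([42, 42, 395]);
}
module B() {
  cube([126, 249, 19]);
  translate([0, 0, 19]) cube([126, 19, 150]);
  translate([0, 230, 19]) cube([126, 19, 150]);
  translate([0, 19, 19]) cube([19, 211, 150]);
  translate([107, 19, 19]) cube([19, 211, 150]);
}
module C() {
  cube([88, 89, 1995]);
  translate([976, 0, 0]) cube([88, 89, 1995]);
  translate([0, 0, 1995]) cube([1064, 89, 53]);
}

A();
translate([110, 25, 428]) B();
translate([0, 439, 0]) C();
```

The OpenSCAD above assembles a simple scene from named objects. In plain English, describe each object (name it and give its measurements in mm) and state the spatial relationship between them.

A is a four-legged stool. The seat is a 277×309×33 mm slab whose top surface is at z = 428 mm; four square legs, each 42×42 mm in cross-section, run from the floor (z = 0) to the underside of the seat, each flush with a corner of the seat.

B is an open storage box with external size 126×249×169 mm and wall thickness 19 mm (the base is also 19 mm thick). The base covers the whole footprint; the four walls stand on the base, with the y-facing walls full-width and the x-facing walls fitting between their inner faces.

C is a rectangular door frame: two vertical jambs of 88×89 mm section, 1995 mm tall, with a clear opening 888 mm wide between their inner faces. A header 53 mm tall and 89 mm deep lies on top of the jambs and spans the full outside width.

The open box is on top of the stool. The door frame is on the floor beside the stool on its +y side.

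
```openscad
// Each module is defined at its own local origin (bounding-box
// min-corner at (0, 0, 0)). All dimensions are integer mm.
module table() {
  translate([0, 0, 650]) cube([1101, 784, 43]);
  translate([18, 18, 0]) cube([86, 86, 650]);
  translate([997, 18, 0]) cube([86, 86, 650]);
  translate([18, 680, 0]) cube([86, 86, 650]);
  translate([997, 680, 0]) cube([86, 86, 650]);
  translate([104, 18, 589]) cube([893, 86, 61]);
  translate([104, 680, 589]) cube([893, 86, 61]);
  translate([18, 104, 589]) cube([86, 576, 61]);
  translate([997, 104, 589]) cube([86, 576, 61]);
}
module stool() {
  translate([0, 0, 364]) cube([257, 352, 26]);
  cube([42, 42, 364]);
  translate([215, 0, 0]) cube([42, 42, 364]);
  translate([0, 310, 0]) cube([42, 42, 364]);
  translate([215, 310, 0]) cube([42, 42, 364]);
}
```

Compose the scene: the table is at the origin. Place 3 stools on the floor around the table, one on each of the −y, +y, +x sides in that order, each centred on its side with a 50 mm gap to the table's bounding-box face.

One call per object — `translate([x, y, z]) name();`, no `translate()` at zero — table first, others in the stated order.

table();
translate([422, -402, 0]) stool();
translate([422, 834, 0]) stool();
translate([1151, 216, 0]) stool();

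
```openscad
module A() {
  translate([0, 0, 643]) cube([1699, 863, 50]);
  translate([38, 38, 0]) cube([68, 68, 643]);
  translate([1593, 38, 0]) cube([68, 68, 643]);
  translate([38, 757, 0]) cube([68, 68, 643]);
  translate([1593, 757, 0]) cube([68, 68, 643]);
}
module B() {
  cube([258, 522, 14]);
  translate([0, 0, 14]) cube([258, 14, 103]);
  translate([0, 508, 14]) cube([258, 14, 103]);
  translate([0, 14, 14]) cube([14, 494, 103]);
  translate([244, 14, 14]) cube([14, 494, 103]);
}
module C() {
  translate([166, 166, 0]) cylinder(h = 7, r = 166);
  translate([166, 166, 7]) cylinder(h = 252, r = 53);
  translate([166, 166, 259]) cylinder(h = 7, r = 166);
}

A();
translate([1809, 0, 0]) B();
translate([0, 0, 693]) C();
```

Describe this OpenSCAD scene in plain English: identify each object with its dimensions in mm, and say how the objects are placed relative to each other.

A is a table with a 1699×863 mm rectangular top, 50 mm thick, top surface at z = 693 mm, supported by four 68×68 mm square legs, each inset 38 mm from the nearest pair of top edges, running from the floor.

B is an open storage box with external size 258×522×117 mm and wall thickness 14 mm (the base is also 14 mm thick). The base covers the whole footprint; the four walls stand on the base, with the y-facing walls full-width and the x-facing walls fitting between their inner faces.

C is a spool: two coaxial disc flanges of radius 166 mm and thickness 7 mm, joined by a core cylinder of radius 53 mm and height 252 mm. The lower flange rests on z = 0 and the three cylinders share a vertical axis.

The open box is on the floor beside the table on its +x side. The spool is on top of the table.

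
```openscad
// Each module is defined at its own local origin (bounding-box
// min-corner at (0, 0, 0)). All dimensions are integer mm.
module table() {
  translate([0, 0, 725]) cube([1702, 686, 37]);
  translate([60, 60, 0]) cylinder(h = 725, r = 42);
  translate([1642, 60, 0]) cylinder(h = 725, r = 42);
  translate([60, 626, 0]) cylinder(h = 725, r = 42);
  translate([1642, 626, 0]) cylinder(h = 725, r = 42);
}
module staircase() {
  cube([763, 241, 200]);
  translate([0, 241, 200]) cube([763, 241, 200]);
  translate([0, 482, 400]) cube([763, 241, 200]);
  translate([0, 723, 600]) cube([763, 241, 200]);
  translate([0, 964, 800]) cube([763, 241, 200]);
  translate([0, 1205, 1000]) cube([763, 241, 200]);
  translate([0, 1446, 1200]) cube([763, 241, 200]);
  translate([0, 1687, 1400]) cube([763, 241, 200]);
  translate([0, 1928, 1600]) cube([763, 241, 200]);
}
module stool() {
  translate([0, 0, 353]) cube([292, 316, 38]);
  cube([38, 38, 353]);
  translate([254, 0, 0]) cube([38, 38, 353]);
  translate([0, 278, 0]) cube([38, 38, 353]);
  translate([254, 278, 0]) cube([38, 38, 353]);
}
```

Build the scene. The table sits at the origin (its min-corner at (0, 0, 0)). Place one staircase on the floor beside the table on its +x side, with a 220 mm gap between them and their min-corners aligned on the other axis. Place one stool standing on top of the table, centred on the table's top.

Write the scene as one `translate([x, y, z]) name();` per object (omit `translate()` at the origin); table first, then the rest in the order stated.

table();
translate([1922, 0, 0]) staircase();
translate([705, 185, 762]) stool();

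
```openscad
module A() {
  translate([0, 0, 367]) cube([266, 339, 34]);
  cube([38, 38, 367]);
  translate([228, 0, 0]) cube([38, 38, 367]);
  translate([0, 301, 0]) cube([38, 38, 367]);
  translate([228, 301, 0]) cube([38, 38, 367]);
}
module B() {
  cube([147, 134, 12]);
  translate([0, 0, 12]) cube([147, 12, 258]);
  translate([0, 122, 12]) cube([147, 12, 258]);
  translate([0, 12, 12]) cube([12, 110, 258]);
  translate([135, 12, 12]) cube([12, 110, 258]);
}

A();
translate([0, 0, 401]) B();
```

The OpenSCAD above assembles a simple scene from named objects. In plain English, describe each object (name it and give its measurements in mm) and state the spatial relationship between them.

A is a simple wooden stool: a rectangular seat 266 mm (x) by 339 mm (y), 34 mm thick, top face at z = 401 mm, on four square legs, each 38×38 mm in cross-section. The legs rest on z = 0, each flush with a corner of the seat.

B is an open storage box with external size 147×134×270 mm and wall thickness 12 mm (the base is also 12 mm thick). The base covers the whole footprint; the four walls stand on the base, with the y-facing walls full-width and the x-facing walls fitting between their inner faces.

The open box is on top of the stool.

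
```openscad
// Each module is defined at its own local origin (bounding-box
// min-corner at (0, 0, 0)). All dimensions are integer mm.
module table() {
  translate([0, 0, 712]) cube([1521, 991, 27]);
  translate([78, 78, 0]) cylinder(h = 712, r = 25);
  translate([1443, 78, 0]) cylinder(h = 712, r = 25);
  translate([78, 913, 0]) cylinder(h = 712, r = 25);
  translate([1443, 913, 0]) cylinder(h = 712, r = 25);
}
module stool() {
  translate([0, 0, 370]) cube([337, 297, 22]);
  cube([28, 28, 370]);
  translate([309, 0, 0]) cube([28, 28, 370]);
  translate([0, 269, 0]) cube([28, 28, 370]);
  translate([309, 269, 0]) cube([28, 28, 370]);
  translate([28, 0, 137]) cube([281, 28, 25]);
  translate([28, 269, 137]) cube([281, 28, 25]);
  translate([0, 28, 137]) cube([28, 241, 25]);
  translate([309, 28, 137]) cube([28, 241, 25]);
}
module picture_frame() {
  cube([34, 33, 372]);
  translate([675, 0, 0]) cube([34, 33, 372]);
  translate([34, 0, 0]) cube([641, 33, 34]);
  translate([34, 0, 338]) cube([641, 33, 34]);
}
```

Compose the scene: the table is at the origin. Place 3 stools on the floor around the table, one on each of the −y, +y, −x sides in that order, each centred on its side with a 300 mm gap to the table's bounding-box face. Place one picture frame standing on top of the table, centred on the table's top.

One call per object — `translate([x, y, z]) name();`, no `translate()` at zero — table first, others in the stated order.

table();
translate([592, -597, 0]) stool();
translate([592, 1291, 0]) stool();
translate([-637, 347, 0]) stool();
translate([406, 479, 739]) picture_frame();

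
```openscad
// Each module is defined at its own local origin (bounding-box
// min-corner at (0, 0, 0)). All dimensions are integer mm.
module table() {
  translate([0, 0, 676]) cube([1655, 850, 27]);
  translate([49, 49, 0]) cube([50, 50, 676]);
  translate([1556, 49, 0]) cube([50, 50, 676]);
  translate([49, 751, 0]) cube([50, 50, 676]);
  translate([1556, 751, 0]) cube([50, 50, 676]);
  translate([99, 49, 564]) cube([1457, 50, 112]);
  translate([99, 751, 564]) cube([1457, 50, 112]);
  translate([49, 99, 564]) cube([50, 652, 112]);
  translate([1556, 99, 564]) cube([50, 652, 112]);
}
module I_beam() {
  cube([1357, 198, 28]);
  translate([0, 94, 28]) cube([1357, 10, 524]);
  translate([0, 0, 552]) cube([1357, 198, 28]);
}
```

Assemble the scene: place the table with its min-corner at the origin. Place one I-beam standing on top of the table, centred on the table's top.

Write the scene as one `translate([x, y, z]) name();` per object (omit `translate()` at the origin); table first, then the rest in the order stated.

table();
translate([149, 326, 703]) I_beam();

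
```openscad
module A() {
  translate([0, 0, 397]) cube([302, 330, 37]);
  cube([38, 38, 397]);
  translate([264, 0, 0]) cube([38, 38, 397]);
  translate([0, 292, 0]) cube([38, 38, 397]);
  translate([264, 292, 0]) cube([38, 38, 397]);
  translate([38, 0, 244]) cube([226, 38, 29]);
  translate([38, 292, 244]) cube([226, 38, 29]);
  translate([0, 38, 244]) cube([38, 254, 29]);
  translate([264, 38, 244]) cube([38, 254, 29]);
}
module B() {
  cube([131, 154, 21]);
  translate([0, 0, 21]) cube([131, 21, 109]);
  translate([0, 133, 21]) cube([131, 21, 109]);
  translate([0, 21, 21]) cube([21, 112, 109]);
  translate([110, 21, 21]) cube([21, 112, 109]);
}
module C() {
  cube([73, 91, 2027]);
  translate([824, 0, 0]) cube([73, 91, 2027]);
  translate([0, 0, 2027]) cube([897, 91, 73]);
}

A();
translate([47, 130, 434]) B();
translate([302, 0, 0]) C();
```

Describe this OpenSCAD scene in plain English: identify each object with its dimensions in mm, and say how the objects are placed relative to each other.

A is a four-legged stool. The seat is 302×330 mm, 37 mm thick, top at z = 434 mm. It stands on four square legs, each 38×38 mm in cross-section, from z = 0 to the seat underside, each flush with a corner of the seat. Four stretchers, 38 mm wide and 29 mm tall, connect adjacent legs with their undersides at z = 244 mm, each running between the inner faces of the legs it joins and aligned with the legs' outer faces on the other axis.

B is an open storage box with external size 131×154×130 mm and wall thickness 21 mm (the base is also 21 mm thick). The base covers the whole footprint; the four walls stand on the base, with the y-facing walls full-width and the x-facing walls fitting between their inner faces.

C is a rectangular door frame: two vertical jambs of 73×91 mm section, 2027 mm tall, with a clear opening 751 mm wide between their inner faces. A header 73 mm tall and 91 mm deep lies on top of the jambs and spans the full outside width.

The open box is on top of the stool. The door frame is against the stool's +x side, with their −y faces flush.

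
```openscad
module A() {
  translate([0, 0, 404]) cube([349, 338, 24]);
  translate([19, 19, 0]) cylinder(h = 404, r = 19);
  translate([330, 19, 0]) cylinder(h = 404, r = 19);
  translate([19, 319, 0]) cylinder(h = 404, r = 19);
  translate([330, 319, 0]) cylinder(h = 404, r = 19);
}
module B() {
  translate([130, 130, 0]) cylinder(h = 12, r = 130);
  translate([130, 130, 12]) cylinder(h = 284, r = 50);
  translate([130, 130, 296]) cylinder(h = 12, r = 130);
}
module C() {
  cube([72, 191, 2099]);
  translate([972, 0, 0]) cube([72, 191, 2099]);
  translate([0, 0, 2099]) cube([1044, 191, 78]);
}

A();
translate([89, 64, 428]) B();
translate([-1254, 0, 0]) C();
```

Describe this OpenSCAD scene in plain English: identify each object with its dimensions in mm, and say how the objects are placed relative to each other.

A is a four-legged stool. The seat is 349×338 mm, 24 mm thick, top at z = 428 mm. It stands on four round legs, each 38 mm in diameter, from z = 0 to the seat underside, each leg's axis is inset half a diameter from the nearest pair of seat edges (so the leg's bounding box is flush with the corner).

B is a spool: two coaxial disc flanges of radius 130 mm and thickness 12 mm, joined by a core cylinder of radius 50 mm and height 284 mm. The lower flange rests on z = 0 and the three cylinders share a vertical axis.

C is a rectangular door frame: two vertical jambs of 72×191 mm section, 2099 mm tall, with a clear opening 900 mm wide between their inner faces. A header 78 mm tall and 191 mm deep lies on top of the jambs and spans the full outside width.

The spool is on top of the stool. The door frame is on the floor beside the stool on its −x side.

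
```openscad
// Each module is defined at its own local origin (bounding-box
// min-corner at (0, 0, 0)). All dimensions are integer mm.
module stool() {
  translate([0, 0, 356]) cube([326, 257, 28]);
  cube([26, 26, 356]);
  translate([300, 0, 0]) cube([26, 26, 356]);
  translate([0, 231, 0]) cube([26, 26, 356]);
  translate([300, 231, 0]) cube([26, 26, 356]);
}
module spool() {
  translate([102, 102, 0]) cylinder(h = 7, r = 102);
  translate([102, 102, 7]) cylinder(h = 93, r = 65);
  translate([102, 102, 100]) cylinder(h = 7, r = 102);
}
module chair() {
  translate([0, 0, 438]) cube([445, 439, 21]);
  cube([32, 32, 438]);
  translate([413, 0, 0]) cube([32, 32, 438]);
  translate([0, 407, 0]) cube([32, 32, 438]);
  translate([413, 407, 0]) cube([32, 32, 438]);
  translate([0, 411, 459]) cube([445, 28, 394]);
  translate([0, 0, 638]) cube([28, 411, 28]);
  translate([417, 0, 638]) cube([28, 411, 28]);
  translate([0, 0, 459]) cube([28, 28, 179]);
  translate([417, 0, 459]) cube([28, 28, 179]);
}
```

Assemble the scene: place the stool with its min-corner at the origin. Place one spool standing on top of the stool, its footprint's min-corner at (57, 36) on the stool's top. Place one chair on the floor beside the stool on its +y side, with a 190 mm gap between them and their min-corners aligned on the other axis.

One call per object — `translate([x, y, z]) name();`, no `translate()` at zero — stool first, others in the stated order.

stool();
translate([57, 36, 384]) spool();
translate([0, 447, 0]) chair();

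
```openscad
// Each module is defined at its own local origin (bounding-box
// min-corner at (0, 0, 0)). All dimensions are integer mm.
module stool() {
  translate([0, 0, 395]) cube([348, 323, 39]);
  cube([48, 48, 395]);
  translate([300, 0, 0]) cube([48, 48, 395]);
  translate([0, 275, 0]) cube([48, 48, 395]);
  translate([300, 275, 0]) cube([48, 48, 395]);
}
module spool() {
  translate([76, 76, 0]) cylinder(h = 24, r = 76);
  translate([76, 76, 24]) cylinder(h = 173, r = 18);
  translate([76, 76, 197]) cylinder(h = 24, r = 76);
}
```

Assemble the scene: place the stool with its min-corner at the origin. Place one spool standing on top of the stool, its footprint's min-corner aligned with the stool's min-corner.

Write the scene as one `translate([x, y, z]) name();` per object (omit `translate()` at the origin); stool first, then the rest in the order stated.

stool();
translate([0, 0, 434]) spool();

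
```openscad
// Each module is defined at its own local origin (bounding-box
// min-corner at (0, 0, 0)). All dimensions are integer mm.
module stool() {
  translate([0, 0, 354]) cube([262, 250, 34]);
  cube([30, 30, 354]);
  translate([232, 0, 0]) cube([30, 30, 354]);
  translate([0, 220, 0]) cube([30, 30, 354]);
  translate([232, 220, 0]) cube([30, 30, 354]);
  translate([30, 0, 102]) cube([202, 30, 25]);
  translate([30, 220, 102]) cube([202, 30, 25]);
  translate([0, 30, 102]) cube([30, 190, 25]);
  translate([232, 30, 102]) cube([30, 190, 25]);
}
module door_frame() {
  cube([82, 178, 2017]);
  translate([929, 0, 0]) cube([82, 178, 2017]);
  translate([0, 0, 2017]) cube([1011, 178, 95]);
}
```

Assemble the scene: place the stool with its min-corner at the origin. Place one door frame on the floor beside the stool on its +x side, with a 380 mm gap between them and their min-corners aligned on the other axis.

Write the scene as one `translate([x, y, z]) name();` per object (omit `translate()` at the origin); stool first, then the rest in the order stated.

stool();
translate([642, 0, 0]) door_frame();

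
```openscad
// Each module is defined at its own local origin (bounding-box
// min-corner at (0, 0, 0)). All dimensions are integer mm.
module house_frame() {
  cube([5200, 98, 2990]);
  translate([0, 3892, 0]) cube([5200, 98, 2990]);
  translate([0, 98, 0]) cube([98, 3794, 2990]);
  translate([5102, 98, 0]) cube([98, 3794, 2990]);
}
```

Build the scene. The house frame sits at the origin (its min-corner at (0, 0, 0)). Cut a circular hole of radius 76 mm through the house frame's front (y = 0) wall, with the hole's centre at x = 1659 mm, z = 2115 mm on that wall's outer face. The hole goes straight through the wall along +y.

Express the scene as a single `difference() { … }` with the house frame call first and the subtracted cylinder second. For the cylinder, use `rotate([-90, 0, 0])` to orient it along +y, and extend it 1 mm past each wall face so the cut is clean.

difference() {
  house_frame();
  translate([1659, -1, 2115]) rotate([-90, 0, 0]) cylinder(h = 100, r = 76);
}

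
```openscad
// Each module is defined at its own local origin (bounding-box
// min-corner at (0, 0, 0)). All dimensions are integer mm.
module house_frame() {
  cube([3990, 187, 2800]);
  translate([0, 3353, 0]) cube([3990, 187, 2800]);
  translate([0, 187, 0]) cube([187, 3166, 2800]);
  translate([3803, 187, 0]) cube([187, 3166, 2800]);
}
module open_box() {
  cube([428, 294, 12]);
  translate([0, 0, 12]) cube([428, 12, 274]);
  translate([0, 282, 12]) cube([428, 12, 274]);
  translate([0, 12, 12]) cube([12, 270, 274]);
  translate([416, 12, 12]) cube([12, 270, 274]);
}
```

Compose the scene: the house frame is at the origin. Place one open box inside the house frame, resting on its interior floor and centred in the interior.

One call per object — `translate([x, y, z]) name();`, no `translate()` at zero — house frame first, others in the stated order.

house_frame();
translate([1781, 1623, 0]) open_box();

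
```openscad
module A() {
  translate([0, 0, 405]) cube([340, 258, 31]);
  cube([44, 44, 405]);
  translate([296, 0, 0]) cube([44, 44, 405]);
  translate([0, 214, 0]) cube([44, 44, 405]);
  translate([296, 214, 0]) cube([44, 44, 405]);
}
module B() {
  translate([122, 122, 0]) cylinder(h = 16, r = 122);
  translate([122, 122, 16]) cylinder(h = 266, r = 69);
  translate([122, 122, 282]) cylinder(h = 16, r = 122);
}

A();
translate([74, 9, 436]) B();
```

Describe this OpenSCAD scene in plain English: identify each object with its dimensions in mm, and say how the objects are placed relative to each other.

A is a four-legged stool. The seat is a 340×258×31 mm slab whose top surface is at z = 436 mm; four square legs, each 44×44 mm in cross-section, run from the floor (z = 0) to the underside of the seat, each flush with a corner of the seat.

B is a spool: two coaxial disc flanges of radius 122 mm and thickness 16 mm, joined by a core cylinder of radius 69 mm and height 266 mm. The lower flange rests on z = 0 and the three cylinders share a vertical axis.

The spool is on top of the stool.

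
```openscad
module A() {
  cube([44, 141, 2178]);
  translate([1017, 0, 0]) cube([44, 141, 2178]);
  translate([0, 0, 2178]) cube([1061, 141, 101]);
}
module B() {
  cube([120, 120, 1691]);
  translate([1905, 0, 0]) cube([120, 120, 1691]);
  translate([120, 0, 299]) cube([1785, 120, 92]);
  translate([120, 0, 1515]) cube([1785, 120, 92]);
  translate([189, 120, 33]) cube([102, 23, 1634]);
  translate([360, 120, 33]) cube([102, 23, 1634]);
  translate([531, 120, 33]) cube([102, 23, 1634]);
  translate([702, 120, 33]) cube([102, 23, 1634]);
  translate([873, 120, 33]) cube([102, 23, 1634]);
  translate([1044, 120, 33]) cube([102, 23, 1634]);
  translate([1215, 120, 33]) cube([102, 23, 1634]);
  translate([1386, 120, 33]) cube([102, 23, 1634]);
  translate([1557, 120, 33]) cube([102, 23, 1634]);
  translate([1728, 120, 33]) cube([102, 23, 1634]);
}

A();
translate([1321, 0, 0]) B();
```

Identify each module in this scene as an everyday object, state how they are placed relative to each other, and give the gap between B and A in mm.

The fence section's nearest face is 260 mm from the door frame's +x face.

A is a door frame. B is a fence section. The fence section is on the floor beside the door frame on its +x side. The gap between the fence section and the door frame is 260 mm.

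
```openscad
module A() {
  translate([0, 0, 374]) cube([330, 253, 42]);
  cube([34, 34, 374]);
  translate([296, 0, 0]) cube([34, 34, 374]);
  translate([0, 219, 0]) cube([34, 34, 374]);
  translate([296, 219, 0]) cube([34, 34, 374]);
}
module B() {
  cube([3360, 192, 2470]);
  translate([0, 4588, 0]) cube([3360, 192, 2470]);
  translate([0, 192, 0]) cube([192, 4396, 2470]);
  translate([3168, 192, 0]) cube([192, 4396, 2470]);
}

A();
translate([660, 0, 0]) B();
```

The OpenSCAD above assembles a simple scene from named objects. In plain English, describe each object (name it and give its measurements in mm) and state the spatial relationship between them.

A is a simple wooden stool: a rectangular seat 330 mm (x) by 253 mm (y), 42 mm thick, top face at z = 416 mm, on four square legs, each 34×34 mm in cross-section. The legs rest on z = 0, each flush with a corner of the seat.

B is the wall frame of a small rectangular building: four walls, each 2470 mm tall and 192 mm thick, enclosing a footprint 3360 mm (x) by 4780 mm (y) outside-to-outside, with no floor or roof. The front and back walls (the −y and +y sides) span the full width; the two side walls fit between them.

The house frame is on the floor beside the stool on its +x side.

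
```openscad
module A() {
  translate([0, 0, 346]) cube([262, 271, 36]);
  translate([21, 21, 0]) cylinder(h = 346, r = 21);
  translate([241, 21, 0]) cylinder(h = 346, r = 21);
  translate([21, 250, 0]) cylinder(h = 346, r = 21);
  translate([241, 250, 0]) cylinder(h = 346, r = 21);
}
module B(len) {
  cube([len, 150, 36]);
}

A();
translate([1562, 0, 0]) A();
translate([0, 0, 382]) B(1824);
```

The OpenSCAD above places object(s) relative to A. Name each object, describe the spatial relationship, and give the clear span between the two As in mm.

A is a stool. B is a beam. A beam spans the tops of two stools. The clear span between the two stools is 1300 mm.

Second stool starts at x = 1562; first ends at x = 262; clear span = 1562 − 262 = 1300 mm.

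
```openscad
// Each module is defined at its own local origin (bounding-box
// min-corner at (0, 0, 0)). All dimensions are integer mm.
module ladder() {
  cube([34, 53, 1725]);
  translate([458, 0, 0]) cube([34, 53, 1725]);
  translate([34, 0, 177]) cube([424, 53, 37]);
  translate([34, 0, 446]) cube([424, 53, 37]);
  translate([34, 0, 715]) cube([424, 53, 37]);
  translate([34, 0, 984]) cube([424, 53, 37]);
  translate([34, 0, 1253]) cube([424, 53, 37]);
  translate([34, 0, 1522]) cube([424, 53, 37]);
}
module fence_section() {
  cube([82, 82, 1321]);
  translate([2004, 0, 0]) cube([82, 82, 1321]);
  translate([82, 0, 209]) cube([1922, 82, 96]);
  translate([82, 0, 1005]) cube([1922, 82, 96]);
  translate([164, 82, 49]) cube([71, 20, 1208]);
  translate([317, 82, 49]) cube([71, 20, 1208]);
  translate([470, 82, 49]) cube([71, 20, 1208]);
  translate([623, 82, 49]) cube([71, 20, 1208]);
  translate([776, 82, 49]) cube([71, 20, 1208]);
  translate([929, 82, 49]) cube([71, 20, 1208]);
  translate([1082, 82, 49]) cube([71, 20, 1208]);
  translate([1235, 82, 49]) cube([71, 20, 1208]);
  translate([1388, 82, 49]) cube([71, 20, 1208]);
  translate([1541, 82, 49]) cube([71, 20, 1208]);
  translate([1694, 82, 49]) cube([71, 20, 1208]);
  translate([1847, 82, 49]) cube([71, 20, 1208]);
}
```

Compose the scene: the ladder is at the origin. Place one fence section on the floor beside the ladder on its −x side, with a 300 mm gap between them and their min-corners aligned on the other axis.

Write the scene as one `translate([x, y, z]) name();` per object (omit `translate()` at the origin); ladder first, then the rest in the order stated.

ladder();
translate([-2386, 0, 0]) fence_section();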